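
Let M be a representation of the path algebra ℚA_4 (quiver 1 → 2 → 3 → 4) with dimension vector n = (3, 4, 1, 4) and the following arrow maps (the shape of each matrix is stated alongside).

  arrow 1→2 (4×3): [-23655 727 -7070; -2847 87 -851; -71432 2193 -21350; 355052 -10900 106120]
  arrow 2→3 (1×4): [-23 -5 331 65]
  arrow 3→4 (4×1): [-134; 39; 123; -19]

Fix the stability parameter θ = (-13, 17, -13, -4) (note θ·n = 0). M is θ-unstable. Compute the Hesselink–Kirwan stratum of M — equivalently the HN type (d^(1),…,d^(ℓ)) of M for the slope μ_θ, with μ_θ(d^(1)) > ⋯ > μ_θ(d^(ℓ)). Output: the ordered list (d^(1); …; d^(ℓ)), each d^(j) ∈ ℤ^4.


Barcode: M ≅ I[1,2]^2, I[1,4], I[2,2], I[4,4]^3. HN layers by μ_θ (4 steps, strictly decreasing):
  μ^(1)=17; μ^(2)=0; μ^(3)=-4; μ^(4)=-13

((0, 3, 0, 0); (0, 1, 1, 1); (0, 0, 0, 3); (3, 0, 0, 0))


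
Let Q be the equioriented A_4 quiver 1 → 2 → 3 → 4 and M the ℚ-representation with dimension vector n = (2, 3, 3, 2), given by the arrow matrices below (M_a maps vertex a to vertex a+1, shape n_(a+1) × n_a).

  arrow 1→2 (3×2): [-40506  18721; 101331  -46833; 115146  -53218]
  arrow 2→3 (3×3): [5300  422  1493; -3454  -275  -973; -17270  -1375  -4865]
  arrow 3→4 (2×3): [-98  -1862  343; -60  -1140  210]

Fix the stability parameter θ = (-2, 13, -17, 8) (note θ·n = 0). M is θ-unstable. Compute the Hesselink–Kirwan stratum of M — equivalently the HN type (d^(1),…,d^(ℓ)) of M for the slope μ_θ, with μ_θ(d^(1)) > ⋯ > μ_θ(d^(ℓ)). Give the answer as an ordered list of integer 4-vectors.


Via rank(M_{q-1}∘⋯∘M_p): M ≅ I[1,2], I[1,4], I[2,3], I[3,3], I[4,4].
μ_θ-semistable layers: μ^(1)=13; μ^(2)=8; μ^(3)=-2; μ^(4)=-17

((0, 1, 0, 0); (0, 0, 0, 2); (2, 2, 2, 0); (0, 0, 1, 0))


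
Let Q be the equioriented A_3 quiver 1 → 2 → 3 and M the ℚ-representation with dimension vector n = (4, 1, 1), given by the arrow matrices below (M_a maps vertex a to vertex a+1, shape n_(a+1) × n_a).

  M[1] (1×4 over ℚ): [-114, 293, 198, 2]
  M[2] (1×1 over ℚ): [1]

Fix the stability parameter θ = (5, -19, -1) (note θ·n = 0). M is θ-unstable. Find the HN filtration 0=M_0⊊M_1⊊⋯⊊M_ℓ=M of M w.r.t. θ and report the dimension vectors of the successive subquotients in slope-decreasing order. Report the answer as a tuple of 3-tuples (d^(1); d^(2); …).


Barcode: M ≅ I[1,1]^3, I[1,3]. HN layers by μ_θ (3 steps, strictly decreasing):
  μ^(1)=5; μ^(2)=-1; μ^(3)=-7

((3, 0, 0); (0, 0, 1); (1, 1, 0))


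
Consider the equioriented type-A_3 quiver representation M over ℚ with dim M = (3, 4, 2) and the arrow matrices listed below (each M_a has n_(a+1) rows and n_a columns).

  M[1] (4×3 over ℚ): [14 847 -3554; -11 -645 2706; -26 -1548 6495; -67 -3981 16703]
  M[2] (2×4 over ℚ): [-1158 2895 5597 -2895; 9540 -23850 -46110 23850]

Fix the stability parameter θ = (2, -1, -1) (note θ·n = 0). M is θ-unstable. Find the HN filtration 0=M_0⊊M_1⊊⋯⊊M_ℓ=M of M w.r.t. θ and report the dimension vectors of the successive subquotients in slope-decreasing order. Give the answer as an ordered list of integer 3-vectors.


Via rank(M_{q-1}∘⋯∘M_p): M ≅ I[1,2]^2, I[1,3], I[2,2], I[3,3].
μ_θ-semistable layers: μ^(1)=1/2; μ^(2)=0; μ^(3)=-1

((2, 2, 0); (1, 1, 1); (0, 1, 1))


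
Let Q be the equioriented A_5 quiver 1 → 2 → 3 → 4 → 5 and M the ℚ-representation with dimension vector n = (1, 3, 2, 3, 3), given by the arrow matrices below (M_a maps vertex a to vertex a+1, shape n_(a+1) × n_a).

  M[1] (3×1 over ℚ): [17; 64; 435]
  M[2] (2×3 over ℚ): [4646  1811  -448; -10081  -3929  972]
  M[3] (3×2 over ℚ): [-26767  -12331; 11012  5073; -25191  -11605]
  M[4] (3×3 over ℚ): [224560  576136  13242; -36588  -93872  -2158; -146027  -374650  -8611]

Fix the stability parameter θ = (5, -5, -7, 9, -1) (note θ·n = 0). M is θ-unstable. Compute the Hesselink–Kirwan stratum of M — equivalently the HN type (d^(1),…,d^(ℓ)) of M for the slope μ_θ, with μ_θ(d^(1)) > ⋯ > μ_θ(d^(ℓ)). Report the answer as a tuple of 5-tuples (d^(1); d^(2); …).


Barcode: M ≅ I[1,5], I[2,2], I[2,4], I[4,5], I[5,5]. HN layers by μ_θ (6 steps, strictly decreasing):
  μ^(1)=9; μ^(2)=4; μ^(3)=-1; μ^(4)=-7/3; μ^(5)=-5; μ^(6)=-6

((0, 0, 0, 1, 0); (0, 0, 0, 2, 2); (0, 0, 0, 0, 1); (1, 1, 1, 0, 0); (0, 1, 0, 0, 0); (0, 1, 1, 0, 0))


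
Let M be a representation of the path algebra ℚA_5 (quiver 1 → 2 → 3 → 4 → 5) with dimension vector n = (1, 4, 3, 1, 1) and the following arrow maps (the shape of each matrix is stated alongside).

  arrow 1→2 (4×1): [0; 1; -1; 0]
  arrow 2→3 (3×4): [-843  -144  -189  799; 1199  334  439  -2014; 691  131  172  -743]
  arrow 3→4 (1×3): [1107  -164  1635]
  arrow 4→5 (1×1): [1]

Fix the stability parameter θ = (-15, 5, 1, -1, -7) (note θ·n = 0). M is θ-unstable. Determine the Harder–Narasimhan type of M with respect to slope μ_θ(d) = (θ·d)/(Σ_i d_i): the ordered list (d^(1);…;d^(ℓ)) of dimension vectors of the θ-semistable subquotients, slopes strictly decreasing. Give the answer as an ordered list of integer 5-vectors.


Via rank(M_{q-1}∘⋯∘M_p): M ≅ I[1,3], I[2,2], I[2,3], I[2,5].
μ_θ-semistable layers: μ^(1)=5; μ^(2)=3; μ^(3)=-1/2; μ^(4)=-15

((0, 1, 0, 0, 0); (0, 2, 2, 0, 0); (0, 1, 1, 1, 1); (1, 0, 0, 0, 0))


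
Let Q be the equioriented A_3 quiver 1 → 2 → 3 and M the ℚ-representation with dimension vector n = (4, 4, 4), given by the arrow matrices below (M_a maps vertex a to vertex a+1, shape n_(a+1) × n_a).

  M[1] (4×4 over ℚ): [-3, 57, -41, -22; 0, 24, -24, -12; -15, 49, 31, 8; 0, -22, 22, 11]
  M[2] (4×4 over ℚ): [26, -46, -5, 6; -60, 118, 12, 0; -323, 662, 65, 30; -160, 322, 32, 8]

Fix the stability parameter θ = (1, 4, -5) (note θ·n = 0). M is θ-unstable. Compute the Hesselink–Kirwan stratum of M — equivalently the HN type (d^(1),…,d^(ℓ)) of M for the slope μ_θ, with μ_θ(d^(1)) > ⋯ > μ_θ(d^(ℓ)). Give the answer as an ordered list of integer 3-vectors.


Via rank(M_{q-1}∘⋯∘M_p): M ≅ I[1,1]^2, I[1,2], I[1,3], I[2,3]^2, I[3,3].
μ_θ-semistable layers: μ^(1)=4; μ^(2)=1; μ^(3)=0; μ^(4)=-1/2; μ^(5)=-5

((0, 1, 0); (3, 0, 0); (1, 1, 1); (0, 2, 2); (0, 0, 1))


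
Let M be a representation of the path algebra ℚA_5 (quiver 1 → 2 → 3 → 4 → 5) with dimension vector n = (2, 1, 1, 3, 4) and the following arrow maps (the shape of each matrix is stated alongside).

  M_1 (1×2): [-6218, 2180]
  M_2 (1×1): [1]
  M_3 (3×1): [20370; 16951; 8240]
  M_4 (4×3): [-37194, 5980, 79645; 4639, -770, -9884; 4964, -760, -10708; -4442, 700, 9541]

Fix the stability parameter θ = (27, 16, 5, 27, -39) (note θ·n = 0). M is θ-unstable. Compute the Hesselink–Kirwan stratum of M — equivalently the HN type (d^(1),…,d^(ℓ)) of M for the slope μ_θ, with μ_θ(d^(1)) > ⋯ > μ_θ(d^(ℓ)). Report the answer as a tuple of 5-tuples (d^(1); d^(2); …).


Barcode: M ≅ I[1,1], I[1,4], I[4,5]^2, I[5,5]^2. HN layers by μ_θ (4 steps, strictly decreasing):
  μ^(1)=27; μ^(2)=16; μ^(3)=-6; μ^(4)=-39

((1, 0, 0, 1, 0); (1, 1, 1, 0, 0); (0, 0, 0, 2, 2); (0, 0, 0, 0, 2))


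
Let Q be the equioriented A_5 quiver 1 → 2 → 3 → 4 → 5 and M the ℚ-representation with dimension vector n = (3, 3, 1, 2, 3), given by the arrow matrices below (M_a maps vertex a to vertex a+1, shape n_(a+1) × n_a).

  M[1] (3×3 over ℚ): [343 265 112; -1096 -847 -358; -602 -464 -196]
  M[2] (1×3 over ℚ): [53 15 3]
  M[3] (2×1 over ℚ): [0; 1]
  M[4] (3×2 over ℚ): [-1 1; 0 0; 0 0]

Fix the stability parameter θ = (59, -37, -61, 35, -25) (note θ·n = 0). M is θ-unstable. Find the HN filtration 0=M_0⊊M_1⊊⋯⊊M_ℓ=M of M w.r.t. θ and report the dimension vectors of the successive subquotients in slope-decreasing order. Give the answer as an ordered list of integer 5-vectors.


Interval decomposition of M: I[1,1], I[1,2], I[1,5], I[2,2], I[4,4], I[5,5]^2.
HN type (ℓ=7): μ^(1)=59; μ^(2)=35; μ^(3)=11; μ^(4)=5; μ^(5)=-13; μ^(6)=-25; μ^(7)=-37

((1, 0, 0, 0, 0); (0, 0, 0, 1, 0); (1, 1, 0, 0, 0); (0, 0, 0, 1, 1); (1, 1, 1, 0, 0); (0, 0, 0, 0, 2); (0, 1, 0, 0, 0))


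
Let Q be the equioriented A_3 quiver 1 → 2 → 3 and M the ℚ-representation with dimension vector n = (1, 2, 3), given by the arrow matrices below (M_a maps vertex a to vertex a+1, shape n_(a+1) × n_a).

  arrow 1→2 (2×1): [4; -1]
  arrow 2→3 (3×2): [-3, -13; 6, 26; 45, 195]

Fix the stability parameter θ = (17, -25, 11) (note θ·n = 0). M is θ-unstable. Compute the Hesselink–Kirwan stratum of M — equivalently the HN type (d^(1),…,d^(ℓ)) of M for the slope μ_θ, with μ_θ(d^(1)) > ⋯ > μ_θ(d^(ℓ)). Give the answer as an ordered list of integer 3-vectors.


Interval decomposition of M: I[1,3], I[2,2], I[3,3]^2.
HN type (ℓ=3): μ^(1)=11; μ^(2)=-4; μ^(3)=-25

((0, 0, 3); (1, 1, 0); (0, 1, 0))


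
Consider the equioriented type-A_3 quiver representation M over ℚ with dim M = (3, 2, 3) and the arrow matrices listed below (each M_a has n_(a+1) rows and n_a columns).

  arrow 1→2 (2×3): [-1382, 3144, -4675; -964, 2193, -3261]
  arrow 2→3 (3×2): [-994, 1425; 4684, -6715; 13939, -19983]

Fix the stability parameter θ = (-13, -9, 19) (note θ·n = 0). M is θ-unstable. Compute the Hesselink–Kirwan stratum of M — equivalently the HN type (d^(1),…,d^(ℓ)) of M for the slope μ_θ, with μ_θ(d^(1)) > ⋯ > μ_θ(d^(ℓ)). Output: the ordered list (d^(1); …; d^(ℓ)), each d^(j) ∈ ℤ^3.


Barcode: M ≅ I[1,1], I[1,3]^2, I[3,3]. HN layers by μ_θ (3 steps, strictly decreasing):
  μ^(1)=19; μ^(2)=-9; μ^(3)=-13

((0, 0, 3); (0, 2, 0); (3, 0, 0))


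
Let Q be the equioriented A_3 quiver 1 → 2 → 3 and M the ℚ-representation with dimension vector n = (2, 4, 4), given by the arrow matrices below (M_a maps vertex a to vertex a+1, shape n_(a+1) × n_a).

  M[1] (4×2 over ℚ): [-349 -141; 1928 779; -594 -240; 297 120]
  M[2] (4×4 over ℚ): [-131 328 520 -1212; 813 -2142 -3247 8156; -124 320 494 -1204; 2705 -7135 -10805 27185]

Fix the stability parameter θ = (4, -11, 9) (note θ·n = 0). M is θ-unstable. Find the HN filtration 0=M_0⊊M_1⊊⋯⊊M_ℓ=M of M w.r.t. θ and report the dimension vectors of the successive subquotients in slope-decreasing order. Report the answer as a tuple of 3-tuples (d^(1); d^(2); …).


Via rank(M_{q-1}∘⋯∘M_p): M ≅ I[1,2], I[1,3], I[2,3]^2, I[3,3].
μ_θ-semistable layers: μ^(1)=9; μ^(2)=-7/2; μ^(3)=-11

((0, 0, 4); (2, 2, 0); (0, 2, 0))


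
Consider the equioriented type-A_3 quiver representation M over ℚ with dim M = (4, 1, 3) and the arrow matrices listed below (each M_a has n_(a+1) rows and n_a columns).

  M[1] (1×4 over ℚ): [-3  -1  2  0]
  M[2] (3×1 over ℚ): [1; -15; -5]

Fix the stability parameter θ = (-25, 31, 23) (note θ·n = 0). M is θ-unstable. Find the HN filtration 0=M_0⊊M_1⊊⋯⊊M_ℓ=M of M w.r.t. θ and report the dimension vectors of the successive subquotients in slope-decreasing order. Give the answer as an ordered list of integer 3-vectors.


Via rank(M_{q-1}∘⋯∘M_p): M ≅ I[1,1]^3, I[1,3], I[3,3]^2.
μ_θ-semistable layers: μ^(1)=27; μ^(2)=23; μ^(3)=-25

((0, 1, 1); (0, 0, 2); (4, 0, 0))


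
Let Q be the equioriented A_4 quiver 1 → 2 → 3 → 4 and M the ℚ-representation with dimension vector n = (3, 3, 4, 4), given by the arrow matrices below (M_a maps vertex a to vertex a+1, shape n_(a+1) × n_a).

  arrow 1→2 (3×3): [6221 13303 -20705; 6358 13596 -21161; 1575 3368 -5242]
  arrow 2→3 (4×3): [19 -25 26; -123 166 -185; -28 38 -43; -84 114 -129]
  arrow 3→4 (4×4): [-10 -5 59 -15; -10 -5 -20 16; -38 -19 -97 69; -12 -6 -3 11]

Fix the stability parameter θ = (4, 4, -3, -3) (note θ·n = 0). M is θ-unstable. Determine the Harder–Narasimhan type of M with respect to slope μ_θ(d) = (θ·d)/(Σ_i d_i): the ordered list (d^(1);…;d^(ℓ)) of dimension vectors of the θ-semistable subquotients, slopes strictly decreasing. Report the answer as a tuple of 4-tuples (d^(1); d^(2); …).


Barcode: M ≅ I[1,3], I[1,4]^2, I[3,4], I[4,4]. HN layers by μ_θ (3 steps, strictly decreasing):
  μ^(1)=5/3; μ^(2)=1/2; μ^(3)=-3

((1, 1, 1, 0); (2, 2, 2, 2); (0, 0, 1, 2))


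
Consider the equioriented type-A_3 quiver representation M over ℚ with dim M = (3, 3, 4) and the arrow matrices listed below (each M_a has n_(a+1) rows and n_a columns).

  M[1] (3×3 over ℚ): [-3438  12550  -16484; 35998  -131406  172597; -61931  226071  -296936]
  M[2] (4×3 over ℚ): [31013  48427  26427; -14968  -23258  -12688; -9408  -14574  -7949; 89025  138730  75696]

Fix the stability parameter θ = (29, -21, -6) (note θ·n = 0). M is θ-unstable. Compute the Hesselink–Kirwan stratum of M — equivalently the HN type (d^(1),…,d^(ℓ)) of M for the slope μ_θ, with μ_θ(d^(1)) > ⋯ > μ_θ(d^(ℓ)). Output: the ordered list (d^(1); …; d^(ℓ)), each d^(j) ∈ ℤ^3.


Interval decomposition of M: I[1,1], I[1,3]^2, I[2,3], I[3,3].
HN type (ℓ=4): μ^(1)=29; μ^(2)=2/3; μ^(3)=-6; μ^(4)=-21

((1, 0, 0); (2, 2, 2); (0, 0, 2); (0, 1, 0))


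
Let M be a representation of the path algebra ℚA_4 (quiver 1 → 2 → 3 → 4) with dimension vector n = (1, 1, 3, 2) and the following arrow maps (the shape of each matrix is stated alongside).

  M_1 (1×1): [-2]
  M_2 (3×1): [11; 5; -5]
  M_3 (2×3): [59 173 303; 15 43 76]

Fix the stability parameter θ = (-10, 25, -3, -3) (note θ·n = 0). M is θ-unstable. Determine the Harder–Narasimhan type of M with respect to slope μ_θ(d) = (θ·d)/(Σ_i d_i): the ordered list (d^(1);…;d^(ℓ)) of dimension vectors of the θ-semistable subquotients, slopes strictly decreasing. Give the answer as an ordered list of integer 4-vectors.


Barcode: M ≅ I[1,4], I[3,3], I[3,4]. HN layers by μ_θ (3 steps, strictly decreasing):
  μ^(1)=19/3; μ^(2)=-3; μ^(3)=-10

((0, 1, 1, 1); (0, 0, 2, 1); (1, 0, 0, 0))


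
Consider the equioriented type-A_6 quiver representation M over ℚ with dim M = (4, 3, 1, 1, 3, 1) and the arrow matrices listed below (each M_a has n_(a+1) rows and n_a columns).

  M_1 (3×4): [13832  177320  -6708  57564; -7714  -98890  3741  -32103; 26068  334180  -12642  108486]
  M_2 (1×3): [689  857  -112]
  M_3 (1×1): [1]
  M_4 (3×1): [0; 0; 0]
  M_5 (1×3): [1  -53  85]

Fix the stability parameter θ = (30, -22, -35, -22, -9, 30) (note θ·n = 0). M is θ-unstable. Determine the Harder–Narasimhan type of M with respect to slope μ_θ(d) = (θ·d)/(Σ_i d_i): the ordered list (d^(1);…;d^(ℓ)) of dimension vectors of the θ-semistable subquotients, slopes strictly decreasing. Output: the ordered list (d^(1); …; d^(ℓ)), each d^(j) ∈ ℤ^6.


Via rank(M_{q-1}∘⋯∘M_p): M ≅ I[1,1]^3, I[1,4], I[2,2]^2, I[5,5]^2, I[5,6].
μ_θ-semistable layers: μ^(1)=30; μ^(2)=-9; μ^(3)=-49/4; μ^(4)=-22

((3, 0, 0, 0, 0, 1); (0, 0, 0, 0, 3, 0); (1, 1, 1, 1, 0, 0); (0, 2, 0, 0, 0, 0))


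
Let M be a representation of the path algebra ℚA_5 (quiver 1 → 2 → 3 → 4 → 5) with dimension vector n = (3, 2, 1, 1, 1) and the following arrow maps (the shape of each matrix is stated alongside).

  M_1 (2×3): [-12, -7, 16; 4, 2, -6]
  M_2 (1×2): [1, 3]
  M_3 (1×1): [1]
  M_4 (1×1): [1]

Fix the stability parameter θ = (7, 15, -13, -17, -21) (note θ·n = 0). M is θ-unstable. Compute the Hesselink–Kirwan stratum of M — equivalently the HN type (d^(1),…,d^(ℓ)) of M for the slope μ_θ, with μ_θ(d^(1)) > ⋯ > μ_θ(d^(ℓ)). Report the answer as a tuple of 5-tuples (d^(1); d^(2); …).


Barcode: M ≅ I[1,1], I[1,2], I[1,5]. HN layers by μ_θ (3 steps, strictly decreasing):
  μ^(1)=15; μ^(2)=7; μ^(3)=-29/5

((0, 1, 0, 0, 0); (2, 0, 0, 0, 0); (1, 1, 1, 1, 1))


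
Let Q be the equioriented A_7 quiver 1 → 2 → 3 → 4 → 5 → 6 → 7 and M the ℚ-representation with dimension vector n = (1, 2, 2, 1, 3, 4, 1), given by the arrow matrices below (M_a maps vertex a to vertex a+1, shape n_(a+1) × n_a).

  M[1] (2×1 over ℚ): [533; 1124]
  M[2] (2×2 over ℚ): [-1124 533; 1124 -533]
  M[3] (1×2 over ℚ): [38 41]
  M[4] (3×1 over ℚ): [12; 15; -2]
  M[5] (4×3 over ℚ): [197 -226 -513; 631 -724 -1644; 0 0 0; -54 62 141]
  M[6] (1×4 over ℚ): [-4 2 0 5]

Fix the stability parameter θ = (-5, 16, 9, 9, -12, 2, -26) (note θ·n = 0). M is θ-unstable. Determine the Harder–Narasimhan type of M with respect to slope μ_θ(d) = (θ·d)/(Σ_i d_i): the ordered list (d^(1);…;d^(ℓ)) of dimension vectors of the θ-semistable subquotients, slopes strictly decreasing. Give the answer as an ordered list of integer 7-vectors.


Via rank(M_{q-1}∘⋯∘M_p): M ≅ I[1,2], I[2,5], I[3,3], I[5,6], I[5,7], I[6,6]^2.
μ_θ-semistable layers: μ^(1)=16; μ^(2)=9; μ^(3)=11/2; μ^(4)=2; μ^(5)=-5; μ^(6)=-12

((0, 1, 0, 0, 0, 0, 0); (0, 0, 1, 0, 0, 0, 0); (0, 1, 1, 1, 1, 0, 0); (0, 0, 0, 0, 0, 3, 0); (1, 0, 0, 0, 0, 0, 0); (0, 0, 0, 0, 2, 1, 1))


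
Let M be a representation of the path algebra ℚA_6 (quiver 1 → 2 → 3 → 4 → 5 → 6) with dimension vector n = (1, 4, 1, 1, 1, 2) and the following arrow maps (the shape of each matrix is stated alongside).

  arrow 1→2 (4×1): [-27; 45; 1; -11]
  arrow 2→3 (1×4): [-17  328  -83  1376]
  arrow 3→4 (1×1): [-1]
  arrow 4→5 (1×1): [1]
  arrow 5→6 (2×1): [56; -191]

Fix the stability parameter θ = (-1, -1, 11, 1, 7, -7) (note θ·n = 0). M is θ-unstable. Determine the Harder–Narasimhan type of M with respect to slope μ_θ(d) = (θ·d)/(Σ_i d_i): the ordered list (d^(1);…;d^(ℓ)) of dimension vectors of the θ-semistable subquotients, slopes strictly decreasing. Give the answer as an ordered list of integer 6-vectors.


Barcode: M ≅ I[1,2], I[2,2]^2, I[2,6], I[6,6]. HN layers by μ_θ (3 steps, strictly decreasing):
  μ^(1)=3; μ^(2)=-1; μ^(3)=-7

((0, 0, 1, 1, 1, 1); (1, 4, 0, 0, 0, 0); (0, 0, 0, 0, 0, 1))


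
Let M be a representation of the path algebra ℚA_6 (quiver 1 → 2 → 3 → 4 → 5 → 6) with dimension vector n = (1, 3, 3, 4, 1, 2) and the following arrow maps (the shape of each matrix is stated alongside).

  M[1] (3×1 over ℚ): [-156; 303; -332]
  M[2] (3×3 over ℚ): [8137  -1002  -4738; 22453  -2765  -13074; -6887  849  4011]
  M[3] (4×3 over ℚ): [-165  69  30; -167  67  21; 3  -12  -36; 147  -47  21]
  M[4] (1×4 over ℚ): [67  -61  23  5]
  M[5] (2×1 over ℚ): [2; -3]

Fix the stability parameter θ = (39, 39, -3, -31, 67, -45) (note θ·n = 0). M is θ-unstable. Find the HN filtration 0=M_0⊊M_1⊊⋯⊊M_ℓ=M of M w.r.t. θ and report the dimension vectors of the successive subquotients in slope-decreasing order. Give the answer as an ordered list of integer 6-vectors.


Barcode: M ≅ I[1,6], I[2,4]^2, I[4,4], I[6,6]. HN layers by μ_θ (4 steps, strictly decreasing):
  μ^(1)=11; μ^(2)=5/3; μ^(3)=-31; μ^(4)=-45

((1, 1, 1, 1, 1, 1); (0, 2, 2, 2, 0, 0); (0, 0, 0, 1, 0, 0); (0, 0, 0, 0, 0, 1))


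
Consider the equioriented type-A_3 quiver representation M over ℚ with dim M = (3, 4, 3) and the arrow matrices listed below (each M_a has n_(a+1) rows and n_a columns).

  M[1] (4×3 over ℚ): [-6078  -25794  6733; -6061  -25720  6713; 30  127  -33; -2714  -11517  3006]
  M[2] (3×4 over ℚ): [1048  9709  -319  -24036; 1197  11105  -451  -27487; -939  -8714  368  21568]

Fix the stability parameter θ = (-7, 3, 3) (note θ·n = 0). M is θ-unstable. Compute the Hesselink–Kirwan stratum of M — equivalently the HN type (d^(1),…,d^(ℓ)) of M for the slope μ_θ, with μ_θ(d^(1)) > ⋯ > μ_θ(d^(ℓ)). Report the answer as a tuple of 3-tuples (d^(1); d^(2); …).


Interval decomposition of M: I[1,3]^3, I[2,2].
HN type (ℓ=2): μ^(1)=3; μ^(2)=-7

((0, 4, 3); (3, 0, 0))


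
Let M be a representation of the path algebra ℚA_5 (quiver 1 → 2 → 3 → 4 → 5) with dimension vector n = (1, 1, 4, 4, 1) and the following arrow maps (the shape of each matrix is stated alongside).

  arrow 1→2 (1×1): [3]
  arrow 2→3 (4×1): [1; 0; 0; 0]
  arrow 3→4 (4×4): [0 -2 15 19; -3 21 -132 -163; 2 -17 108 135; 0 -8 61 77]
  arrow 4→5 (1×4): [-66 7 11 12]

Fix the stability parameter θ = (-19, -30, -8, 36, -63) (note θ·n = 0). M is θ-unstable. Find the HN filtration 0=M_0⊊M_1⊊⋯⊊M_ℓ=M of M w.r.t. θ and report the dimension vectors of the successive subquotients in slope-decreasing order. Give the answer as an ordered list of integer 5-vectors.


Barcode: M ≅ I[1,5], I[3,4]^3. HN layers by μ_θ (4 steps, strictly decreasing):
  μ^(1)=36; μ^(2)=-8; μ^(3)=-35/3; μ^(4)=-49/2

((0, 0, 0, 3, 0); (0, 0, 3, 0, 0); (0, 0, 1, 1, 1); (1, 1, 0, 0, 0))


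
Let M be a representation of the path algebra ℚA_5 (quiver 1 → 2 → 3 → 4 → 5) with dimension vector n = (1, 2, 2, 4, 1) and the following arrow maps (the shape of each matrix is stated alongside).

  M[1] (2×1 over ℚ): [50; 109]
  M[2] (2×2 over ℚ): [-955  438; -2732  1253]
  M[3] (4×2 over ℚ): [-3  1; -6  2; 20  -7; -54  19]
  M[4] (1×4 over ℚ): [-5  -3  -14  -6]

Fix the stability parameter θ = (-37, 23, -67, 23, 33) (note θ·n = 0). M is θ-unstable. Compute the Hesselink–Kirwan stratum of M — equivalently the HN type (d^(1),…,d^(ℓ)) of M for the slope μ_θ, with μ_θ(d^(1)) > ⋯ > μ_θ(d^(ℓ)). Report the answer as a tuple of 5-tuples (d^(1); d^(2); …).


Interval decomposition of M: I[1,5], I[2,4], I[4,4]^2.
HN type (ℓ=4): μ^(1)=33; μ^(2)=23; μ^(3)=-22; μ^(4)=-37

((0, 0, 0, 0, 1); (0, 0, 0, 4, 0); (0, 2, 2, 0, 0); (1, 0, 0, 0, 0))


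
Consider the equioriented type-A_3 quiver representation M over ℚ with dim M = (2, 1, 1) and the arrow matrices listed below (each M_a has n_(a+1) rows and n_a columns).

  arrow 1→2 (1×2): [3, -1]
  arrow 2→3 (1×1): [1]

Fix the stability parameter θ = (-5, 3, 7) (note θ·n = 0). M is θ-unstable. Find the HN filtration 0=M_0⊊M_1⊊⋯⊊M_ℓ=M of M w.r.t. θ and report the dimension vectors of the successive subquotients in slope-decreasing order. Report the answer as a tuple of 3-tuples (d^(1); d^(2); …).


Interval decomposition of M: I[1,1], I[1,3].
HN type (ℓ=3): μ^(1)=7; μ^(2)=3; μ^(3)=-5

((0, 0, 1); (0, 1, 0); (2, 0, 0))


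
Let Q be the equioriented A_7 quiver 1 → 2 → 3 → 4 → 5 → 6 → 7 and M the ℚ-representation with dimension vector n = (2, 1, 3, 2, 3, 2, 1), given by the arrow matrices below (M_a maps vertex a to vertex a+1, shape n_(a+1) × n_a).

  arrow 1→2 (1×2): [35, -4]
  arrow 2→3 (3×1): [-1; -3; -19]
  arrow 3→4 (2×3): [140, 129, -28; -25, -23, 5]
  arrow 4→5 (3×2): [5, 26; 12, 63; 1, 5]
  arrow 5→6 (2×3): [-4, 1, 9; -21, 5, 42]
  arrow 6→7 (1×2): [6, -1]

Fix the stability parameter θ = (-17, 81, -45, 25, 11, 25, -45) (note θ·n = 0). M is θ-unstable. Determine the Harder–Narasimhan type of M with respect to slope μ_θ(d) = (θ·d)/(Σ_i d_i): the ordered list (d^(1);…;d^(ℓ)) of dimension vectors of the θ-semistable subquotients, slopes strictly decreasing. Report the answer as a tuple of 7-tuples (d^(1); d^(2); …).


Interval decomposition of M: I[1,1], I[1,6], I[3,3], I[3,7], I[5,5].
HN type (ℓ=6): μ^(1)=25; μ^(2)=18; μ^(3)=11; μ^(4)=4; μ^(5)=-17; μ^(6)=-45

((0, 0, 0, 0, 0, 1, 0); (0, 1, 1, 1, 1, 0, 0); (0, 0, 0, 0, 1, 0, 0); (0, 0, 0, 1, 1, 1, 1); (2, 0, 0, 0, 0, 0, 0); (0, 0, 2, 0, 0, 0, 0))


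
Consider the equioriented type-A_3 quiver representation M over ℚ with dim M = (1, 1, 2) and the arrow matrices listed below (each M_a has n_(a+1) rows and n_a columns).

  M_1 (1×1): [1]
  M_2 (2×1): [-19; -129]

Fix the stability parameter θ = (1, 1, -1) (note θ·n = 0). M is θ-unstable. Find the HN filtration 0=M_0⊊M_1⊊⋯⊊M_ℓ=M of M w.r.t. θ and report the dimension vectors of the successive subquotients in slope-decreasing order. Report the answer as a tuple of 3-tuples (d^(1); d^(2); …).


Interval decomposition of M: I[1,3], I[3,3].
HN type (ℓ=2): μ^(1)=1/3; μ^(2)=-1

((1, 1, 1); (0, 0, 1))


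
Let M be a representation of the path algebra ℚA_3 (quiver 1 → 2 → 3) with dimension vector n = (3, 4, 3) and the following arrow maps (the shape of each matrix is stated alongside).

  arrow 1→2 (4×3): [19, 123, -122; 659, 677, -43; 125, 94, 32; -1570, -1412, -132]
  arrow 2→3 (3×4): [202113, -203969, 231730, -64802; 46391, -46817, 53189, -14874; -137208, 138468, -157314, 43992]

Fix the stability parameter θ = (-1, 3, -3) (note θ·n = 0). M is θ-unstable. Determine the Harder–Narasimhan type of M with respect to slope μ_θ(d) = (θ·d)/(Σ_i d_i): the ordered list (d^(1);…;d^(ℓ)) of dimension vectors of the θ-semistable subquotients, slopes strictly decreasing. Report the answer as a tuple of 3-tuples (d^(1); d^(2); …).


Barcode: M ≅ I[1,2], I[1,3]^2, I[2,2], I[3,3]. HN layers by μ_θ (4 steps, strictly decreasing):
  μ^(1)=3; μ^(2)=0; μ^(3)=-1; μ^(4)=-3

((0, 2, 0); (0, 2, 2); (3, 0, 0); (0, 0, 1))


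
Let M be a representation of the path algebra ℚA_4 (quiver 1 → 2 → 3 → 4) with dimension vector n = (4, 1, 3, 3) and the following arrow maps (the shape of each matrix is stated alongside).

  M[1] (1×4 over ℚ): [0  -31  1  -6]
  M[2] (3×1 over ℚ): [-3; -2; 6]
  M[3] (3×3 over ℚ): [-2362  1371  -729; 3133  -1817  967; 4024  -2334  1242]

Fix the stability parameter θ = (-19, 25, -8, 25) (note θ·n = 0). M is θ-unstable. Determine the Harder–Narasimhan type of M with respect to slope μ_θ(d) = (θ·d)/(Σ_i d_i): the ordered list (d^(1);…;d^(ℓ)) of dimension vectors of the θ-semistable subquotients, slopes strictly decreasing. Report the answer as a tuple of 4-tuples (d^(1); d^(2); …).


Interval decomposition of M: I[1,1]^3, I[1,4], I[3,3], I[3,4], I[4,4].
HN type (ℓ=4): μ^(1)=25; μ^(2)=17/2; μ^(3)=-8; μ^(4)=-19

((0, 0, 0, 3); (0, 1, 1, 0); (0, 0, 2, 0); (4, 0, 0, 0))


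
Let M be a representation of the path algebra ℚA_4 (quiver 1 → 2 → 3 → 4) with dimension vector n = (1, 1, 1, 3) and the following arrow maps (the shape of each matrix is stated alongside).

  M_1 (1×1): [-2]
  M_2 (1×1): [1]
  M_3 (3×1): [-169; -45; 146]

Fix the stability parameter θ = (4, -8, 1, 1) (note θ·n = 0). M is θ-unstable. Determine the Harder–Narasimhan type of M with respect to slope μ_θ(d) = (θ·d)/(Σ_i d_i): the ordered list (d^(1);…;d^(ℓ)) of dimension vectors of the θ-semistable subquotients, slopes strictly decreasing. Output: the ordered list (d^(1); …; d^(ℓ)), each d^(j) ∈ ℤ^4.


Via rank(M_{q-1}∘⋯∘M_p): M ≅ I[1,4], I[4,4]^2.
μ_θ-semistable layers: μ^(1)=1; μ^(2)=-2

((0, 0, 1, 3); (1, 1, 0, 0))


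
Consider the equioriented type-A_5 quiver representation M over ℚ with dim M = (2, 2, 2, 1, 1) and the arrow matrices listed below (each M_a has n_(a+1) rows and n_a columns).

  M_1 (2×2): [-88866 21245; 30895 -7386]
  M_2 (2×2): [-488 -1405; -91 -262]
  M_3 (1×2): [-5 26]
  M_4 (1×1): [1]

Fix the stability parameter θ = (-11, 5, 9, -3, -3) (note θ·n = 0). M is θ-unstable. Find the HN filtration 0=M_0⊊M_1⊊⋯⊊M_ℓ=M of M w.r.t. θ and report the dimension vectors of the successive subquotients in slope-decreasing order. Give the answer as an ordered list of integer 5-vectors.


Via rank(M_{q-1}∘⋯∘M_p): M ≅ I[1,3], I[1,5].
μ_θ-semistable layers: μ^(1)=9; μ^(2)=5; μ^(3)=2; μ^(4)=-11

((0, 0, 1, 0, 0); (0, 1, 0, 0, 0); (0, 1, 1, 1, 1); (2, 0, 0, 0, 0))


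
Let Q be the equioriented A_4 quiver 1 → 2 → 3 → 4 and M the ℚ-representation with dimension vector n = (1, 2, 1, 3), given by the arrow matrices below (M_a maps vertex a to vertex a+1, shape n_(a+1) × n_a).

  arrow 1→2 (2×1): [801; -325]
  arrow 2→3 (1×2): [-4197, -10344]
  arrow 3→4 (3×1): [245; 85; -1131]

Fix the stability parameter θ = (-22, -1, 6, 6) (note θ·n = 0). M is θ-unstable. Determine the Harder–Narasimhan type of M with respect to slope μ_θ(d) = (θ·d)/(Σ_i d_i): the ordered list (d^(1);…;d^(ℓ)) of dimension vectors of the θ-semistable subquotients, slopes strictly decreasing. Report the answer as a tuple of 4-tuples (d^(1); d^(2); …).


Barcode: M ≅ I[1,4], I[2,2], I[4,4]^2. HN layers by μ_θ (3 steps, strictly decreasing):
  μ^(1)=6; μ^(2)=-1; μ^(3)=-22

((0, 0, 1, 3); (0, 2, 0, 0); (1, 0, 0, 0))


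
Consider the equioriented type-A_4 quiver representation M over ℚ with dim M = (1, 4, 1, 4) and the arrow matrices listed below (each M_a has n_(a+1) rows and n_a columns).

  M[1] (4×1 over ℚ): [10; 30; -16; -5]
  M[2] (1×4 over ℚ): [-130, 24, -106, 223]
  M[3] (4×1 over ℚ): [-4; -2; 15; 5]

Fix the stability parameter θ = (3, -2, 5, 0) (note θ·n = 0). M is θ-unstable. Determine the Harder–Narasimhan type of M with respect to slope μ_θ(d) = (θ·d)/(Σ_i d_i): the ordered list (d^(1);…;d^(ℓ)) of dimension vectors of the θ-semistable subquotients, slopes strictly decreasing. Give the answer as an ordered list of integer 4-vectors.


Interval decomposition of M: I[1,4], I[2,2]^3, I[4,4]^3.
HN type (ℓ=4): μ^(1)=5/2; μ^(2)=1/2; μ^(3)=0; μ^(4)=-2

((0, 0, 1, 1); (1, 1, 0, 0); (0, 0, 0, 3); (0, 3, 0, 0))


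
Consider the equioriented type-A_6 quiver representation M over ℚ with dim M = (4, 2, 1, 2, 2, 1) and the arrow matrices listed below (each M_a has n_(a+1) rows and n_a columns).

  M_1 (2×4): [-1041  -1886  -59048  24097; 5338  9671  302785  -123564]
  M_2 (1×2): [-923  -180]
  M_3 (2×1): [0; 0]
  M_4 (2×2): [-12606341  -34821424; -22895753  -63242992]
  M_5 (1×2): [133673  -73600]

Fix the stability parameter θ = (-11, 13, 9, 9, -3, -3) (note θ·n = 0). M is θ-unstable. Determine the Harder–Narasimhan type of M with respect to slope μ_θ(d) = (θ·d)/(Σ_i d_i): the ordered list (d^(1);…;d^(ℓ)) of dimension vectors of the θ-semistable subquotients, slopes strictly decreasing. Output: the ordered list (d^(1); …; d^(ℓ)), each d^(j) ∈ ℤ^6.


Interval decomposition of M: I[1,1]^2, I[1,2], I[1,3], I[4,4], I[4,6], I[5,5].
HN type (ℓ=6): μ^(1)=13; μ^(2)=11; μ^(3)=9; μ^(4)=1; μ^(5)=-3; μ^(6)=-11

((0, 1, 0, 0, 0, 0); (0, 1, 1, 0, 0, 0); (0, 0, 0, 1, 0, 0); (0, 0, 0, 1, 1, 1); (0, 0, 0, 0, 1, 0); (4, 0, 0, 0, 0, 0))


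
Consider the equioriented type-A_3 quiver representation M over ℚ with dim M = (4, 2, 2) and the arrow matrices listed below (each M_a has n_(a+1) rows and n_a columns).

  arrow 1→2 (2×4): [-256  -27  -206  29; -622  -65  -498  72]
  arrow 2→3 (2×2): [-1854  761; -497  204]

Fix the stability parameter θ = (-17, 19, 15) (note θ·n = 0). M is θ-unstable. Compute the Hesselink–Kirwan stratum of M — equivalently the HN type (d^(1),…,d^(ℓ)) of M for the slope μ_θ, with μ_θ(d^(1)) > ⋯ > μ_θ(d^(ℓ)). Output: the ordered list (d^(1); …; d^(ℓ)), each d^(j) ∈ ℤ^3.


Via rank(M_{q-1}∘⋯∘M_p): M ≅ I[1,1]^2, I[1,3]^2.
μ_θ-semistable layers: μ^(1)=17; μ^(2)=-17

((0, 2, 2); (4, 0, 0))


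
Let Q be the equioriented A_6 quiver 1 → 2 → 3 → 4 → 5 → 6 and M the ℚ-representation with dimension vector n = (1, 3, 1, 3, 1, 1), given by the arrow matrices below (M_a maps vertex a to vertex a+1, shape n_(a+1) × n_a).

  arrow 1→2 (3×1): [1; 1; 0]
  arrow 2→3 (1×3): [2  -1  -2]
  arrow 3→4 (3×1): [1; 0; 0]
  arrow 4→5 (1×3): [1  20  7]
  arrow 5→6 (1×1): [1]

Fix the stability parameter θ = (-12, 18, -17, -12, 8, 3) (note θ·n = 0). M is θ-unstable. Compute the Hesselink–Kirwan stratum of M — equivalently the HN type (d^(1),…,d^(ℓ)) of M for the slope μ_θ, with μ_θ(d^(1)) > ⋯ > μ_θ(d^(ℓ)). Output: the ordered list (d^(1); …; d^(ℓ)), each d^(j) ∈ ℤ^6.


Interval decomposition of M: I[1,6], I[2,2]^2, I[4,4]^2.
HN type (ℓ=4): μ^(1)=18; μ^(2)=11/2; μ^(3)=-11/3; μ^(4)=-12

((0, 2, 0, 0, 0, 0); (0, 0, 0, 0, 1, 1); (0, 1, 1, 1, 0, 0); (1, 0, 0, 2, 0, 0))


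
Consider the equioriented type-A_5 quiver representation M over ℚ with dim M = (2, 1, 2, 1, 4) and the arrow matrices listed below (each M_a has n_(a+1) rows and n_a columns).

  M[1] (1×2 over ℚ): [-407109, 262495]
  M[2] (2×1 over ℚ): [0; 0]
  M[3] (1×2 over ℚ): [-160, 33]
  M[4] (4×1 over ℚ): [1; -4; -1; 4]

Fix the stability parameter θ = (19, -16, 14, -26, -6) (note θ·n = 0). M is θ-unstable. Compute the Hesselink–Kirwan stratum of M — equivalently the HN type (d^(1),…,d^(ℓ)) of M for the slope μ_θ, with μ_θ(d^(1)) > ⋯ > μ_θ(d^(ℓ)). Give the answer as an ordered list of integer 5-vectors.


Interval decomposition of M: I[1,1], I[1,2], I[3,3], I[3,5], I[5,5]^3.
HN type (ℓ=4): μ^(1)=19; μ^(2)=14; μ^(3)=3/2; μ^(4)=-6

((1, 0, 0, 0, 0); (0, 0, 1, 0, 0); (1, 1, 0, 0, 0); (0, 0, 1, 1, 4))


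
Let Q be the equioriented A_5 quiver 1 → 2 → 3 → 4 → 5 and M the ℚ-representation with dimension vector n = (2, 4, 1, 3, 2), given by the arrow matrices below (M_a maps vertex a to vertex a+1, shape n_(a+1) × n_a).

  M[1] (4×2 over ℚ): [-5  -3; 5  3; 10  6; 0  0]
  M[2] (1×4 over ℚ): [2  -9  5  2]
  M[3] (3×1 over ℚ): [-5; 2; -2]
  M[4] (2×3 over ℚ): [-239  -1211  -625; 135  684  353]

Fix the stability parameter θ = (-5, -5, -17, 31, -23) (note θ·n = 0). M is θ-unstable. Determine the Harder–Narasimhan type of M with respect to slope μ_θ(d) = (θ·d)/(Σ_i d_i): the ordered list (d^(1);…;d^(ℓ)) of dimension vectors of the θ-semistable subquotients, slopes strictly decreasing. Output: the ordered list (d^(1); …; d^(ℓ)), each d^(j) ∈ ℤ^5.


Via rank(M_{q-1}∘⋯∘M_p): M ≅ I[1,1], I[1,5], I[2,2]^3, I[4,4], I[4,5].
μ_θ-semistable layers: μ^(1)=31; μ^(2)=4; μ^(3)=-5; μ^(4)=-9

((0, 0, 0, 1, 0); (0, 0, 0, 2, 2); (1, 3, 0, 0, 0); (1, 1, 1, 0, 0))


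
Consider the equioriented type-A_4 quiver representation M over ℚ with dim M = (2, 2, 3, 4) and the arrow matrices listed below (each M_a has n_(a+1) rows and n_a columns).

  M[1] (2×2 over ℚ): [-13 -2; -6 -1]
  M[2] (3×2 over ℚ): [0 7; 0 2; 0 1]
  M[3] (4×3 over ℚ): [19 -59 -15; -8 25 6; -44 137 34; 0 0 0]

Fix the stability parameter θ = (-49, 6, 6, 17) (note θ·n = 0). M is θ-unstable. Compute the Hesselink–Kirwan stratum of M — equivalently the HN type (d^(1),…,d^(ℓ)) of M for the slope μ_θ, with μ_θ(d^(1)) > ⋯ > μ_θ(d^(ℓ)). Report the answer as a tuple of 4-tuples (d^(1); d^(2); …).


Barcode: M ≅ I[1,2], I[1,3], I[3,4]^2, I[4,4]^2. HN layers by μ_θ (3 steps, strictly decreasing):
  μ^(1)=17; μ^(2)=6; μ^(3)=-49

((0, 0, 0, 4); (0, 2, 3, 0); (2, 0, 0, 0))


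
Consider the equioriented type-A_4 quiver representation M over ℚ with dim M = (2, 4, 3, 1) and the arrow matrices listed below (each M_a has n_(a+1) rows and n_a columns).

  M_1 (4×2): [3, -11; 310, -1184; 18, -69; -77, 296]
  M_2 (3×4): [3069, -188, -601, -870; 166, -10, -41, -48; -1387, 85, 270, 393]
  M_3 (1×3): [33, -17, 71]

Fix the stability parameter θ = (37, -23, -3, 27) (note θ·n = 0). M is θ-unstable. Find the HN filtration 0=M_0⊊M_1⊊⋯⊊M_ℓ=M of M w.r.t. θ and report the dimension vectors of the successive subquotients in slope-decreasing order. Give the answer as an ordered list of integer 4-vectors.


Interval decomposition of M: I[1,3], I[1,4], I[2,2], I[2,3].
HN type (ℓ=4): μ^(1)=27; μ^(2)=11/3; μ^(3)=-3; μ^(4)=-23

((0, 0, 0, 1); (2, 2, 2, 0); (0, 0, 1, 0); (0, 2, 0, 0))


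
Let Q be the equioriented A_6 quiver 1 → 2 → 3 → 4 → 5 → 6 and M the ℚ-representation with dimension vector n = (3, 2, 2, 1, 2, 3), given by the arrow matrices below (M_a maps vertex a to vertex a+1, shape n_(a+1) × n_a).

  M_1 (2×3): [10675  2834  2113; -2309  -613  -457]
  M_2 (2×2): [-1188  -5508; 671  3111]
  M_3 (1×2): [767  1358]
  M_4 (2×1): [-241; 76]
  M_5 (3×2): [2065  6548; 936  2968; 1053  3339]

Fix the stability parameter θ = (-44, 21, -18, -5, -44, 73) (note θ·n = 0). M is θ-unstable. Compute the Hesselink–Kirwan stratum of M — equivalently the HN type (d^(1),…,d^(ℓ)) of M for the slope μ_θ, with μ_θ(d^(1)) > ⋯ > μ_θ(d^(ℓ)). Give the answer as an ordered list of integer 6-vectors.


Barcode: M ≅ I[1,1], I[1,2], I[1,6], I[3,3], I[5,6], I[6,6]. HN layers by μ_θ (5 steps, strictly decreasing):
  μ^(1)=73; μ^(2)=21; μ^(3)=-23/2; μ^(4)=-18; μ^(5)=-44

((0, 0, 0, 0, 0, 3); (0, 1, 0, 0, 0, 0); (0, 1, 1, 1, 1, 0); (0, 0, 1, 0, 0, 0); (3, 0, 0, 0, 1, 0))


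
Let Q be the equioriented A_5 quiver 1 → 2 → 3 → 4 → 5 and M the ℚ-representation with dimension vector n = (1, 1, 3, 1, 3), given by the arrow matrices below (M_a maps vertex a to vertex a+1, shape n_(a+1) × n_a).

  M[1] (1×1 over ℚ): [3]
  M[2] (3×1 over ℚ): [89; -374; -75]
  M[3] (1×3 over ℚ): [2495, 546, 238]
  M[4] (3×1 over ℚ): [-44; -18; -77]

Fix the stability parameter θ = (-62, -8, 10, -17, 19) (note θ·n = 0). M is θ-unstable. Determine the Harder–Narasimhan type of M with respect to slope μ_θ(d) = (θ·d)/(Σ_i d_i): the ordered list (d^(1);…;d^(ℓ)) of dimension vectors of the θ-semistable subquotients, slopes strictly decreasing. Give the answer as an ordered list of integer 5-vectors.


Barcode: M ≅ I[1,5], I[3,3]^2, I[5,5]^2. HN layers by μ_θ (5 steps, strictly decreasing):
  μ^(1)=19; μ^(2)=10; μ^(3)=-7/2; μ^(4)=-8; μ^(5)=-62

((0, 0, 0, 0, 3); (0, 0, 2, 0, 0); (0, 0, 1, 1, 0); (0, 1, 0, 0, 0); (1, 0, 0, 0, 0))


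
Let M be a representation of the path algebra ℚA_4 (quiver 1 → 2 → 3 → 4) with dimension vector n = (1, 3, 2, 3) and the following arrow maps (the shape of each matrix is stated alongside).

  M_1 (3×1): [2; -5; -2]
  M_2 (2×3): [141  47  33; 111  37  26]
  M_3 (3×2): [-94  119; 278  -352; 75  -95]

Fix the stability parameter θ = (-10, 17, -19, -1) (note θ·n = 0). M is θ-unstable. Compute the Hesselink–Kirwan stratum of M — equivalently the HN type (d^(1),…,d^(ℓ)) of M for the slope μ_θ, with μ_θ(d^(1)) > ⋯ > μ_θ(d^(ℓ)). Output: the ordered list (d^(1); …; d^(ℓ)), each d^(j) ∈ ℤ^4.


Via rank(M_{q-1}∘⋯∘M_p): M ≅ I[1,4], I[2,2], I[2,4], I[4,4].
μ_θ-semistable layers: μ^(1)=17; μ^(2)=-1; μ^(3)=-10

((0, 1, 0, 0); (0, 2, 2, 3); (1, 0, 0, 0))


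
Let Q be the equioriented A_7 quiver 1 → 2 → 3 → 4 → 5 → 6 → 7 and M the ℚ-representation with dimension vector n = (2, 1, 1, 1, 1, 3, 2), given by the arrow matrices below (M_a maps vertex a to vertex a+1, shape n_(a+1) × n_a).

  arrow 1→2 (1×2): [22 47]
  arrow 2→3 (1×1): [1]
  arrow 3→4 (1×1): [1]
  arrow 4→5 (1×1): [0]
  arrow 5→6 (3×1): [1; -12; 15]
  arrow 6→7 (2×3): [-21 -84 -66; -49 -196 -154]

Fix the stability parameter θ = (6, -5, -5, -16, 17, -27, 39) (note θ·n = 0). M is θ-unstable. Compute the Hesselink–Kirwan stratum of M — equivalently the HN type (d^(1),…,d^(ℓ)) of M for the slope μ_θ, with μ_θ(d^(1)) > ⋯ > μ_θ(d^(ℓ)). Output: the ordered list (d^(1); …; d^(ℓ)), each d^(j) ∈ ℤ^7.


Interval decomposition of M: I[1,1], I[1,4], I[5,7], I[6,6]^2, I[7,7].
HN type (ℓ=4): μ^(1)=39; μ^(2)=6; μ^(3)=-5; μ^(4)=-27

((0, 0, 0, 0, 0, 0, 2); (1, 0, 0, 0, 0, 0, 0); (1, 1, 1, 1, 1, 1, 0); (0, 0, 0, 0, 0, 2, 0))


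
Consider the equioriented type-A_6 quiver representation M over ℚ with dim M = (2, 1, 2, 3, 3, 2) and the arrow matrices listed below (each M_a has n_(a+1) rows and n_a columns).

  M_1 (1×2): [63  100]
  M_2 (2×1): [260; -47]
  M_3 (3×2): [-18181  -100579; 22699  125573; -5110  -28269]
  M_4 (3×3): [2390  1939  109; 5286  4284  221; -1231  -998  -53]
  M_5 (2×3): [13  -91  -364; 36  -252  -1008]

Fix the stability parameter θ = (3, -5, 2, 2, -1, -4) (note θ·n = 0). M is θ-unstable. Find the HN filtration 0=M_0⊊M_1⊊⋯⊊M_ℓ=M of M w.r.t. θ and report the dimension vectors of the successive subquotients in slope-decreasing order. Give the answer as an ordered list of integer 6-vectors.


Interval decomposition of M: I[1,1], I[1,6], I[3,5], I[4,5], I[6,6].
HN type (ℓ=6): μ^(1)=3; μ^(2)=1; μ^(3)=1/2; μ^(4)=-1/4; μ^(5)=-1; μ^(6)=-4

((1, 0, 0, 0, 0, 0); (0, 0, 1, 1, 1, 0); (0, 0, 0, 1, 1, 0); (0, 0, 1, 1, 1, 1); (1, 1, 0, 0, 0, 0); (0, 0, 0, 0, 0, 1))
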